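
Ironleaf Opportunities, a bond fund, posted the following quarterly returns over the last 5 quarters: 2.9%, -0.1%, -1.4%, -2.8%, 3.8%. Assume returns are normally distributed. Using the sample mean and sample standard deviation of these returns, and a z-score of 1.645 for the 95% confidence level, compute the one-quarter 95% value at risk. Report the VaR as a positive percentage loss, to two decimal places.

r̄ = (2.9 − 0.1 − 1.4 − 2.8 + 3.8) / 5 = 2.40 / 5 = 0.4800%
Sample σ = √[Σ(r − r̄)² / 4] = √[31.5080 / 4] = √7.8770 = 2.8066%
VaR = −(r̄ − z·σ) = −(0.4800 − 1.645 × 2.8066) = −(-4.1369) = 4.1369%

4.14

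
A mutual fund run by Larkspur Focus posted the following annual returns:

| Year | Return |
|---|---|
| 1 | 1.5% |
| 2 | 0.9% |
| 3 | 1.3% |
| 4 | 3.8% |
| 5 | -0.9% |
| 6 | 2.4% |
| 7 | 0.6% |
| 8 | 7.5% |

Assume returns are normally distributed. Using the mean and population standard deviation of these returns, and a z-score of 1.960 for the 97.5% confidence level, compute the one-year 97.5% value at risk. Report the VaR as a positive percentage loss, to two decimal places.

Mean return μ = 17.10 / 8 = 2.1375%
Σ(r − μ)² = (1.5 − 2.1375)² + (0.9 − 2.1375)² + (1.3 − 2.1375)² + … = 45.8188
population σ = √(45.8188 / 8) = √5.7274 = 2.3932%
VaR = −(μ − z·σ) = −(2.1375 − 1.960 × 2.3932) = −(-2.5532) = 2.5532%

2.55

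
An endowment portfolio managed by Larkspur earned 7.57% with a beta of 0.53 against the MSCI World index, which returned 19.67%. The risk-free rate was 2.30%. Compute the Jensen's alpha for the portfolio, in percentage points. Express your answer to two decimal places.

CAPM expected return = Rf + β(Rm − Rf) = 2.30% + 0.53 × (19.67% − 2.30%) = 2.3 + 0.53 × 17.37 = 11.5061%
Jensen's α = Rp − E[R] = 7.57% − 11.5061% = -3.9361

-3.94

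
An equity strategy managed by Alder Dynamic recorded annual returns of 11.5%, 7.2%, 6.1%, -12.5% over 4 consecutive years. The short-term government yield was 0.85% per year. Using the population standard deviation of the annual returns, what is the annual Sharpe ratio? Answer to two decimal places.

0.24

r̄ = (11.5 + 7.2 + 6.1 − 12.5) / 4 = 3.0750%
Σ(r − r̄)² = 339.7275; population σ = √(339.7275/4) = 9.2158%
Sharpe = (r̄ − rf) / σ = (3.0750 − 0.85) / 9.2158 = 2.2250 / 9.2158 = 0.2414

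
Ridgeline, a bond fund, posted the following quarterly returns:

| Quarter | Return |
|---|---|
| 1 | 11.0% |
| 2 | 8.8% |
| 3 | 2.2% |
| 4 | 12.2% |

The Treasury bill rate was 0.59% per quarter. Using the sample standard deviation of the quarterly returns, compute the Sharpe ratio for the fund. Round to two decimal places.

1.78

Mean return r̄ = 34.20 / 4 = 8.5500%
Sample σ = √[Σ(r − r̄)² / 3] = √[59.7100 / 3] = √19.9033 = 4.4613%
Sharpe = (r̄ − rf) / σ = (8.5500 − 0.59) / 4.4613 = 7.9600 / 4.4613 = 1.7842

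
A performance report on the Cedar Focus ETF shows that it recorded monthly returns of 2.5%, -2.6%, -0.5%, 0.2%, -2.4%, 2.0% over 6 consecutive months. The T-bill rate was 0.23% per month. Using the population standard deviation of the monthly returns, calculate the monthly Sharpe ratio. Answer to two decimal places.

Mean return r̄ = -0.80 / 6 = -0.1333%
Population std dev = √[22.9533 / 6] = 1.9559%
Sharpe = (r̄ − rf) / σ = (-0.1333 − 0.23) / 1.9559 = -0.3633 / 1.9559 = -0.1857

-0.19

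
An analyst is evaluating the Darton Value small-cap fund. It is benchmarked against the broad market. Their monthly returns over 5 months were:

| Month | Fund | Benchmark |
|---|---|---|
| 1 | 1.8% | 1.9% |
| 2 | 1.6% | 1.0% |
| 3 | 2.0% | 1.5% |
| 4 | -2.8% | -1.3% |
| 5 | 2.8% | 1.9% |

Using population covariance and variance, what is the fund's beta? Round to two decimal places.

1.62

r̄p = 1.0800%,  r̄m = 1.0000%
Cov = Σ(rp − r̄p)(rm − r̄m) / 5 = 2.3160
Var(rm) = Σ(rm − r̄m)² / 5 = 1.4320
β = Cov / Var = 2.3160 / 1.4320 = 1.6173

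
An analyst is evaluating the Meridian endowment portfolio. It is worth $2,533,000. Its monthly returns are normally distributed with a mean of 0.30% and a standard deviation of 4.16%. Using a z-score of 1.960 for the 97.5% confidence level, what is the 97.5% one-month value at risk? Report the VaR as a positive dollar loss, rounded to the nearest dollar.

$198,932

Return at the 97.5% tail: μ − z·σ = 0.30% − 1.960 × 4.16% = 0.3 − 8.1536 = -7.8536%
VaR = −(-7.8536%) × $2,533,000 = 7.8536% × $2,533,000 = $198,932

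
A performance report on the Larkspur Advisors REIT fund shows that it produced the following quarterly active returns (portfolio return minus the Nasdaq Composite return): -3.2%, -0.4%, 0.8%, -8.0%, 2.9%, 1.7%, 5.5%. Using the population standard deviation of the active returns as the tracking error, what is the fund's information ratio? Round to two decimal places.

r̄ = (-3.2 − 0.4 + 0.8 − 8 + 2.9 + 1.7 + 5.5) / 7 = -0.70 / 7 = -0.1000%
Σ(r − r̄)² = (-3.2 − (-0.1000))² + (-0.4 − (-0.1000))² + (0.8 − (-0.1000))² + … = 116.5200
σ = √[116.5200 / 7] = 4.0799%
IR = r̄ / tracking error = -0.1000 / 4.0799 = -0.0245

-0.02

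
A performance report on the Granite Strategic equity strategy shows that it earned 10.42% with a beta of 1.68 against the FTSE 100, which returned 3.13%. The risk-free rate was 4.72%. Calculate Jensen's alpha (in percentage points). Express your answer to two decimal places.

8.37

CAPM expected return = Rf + β(Rm − Rf) = 4.72% + 1.68 × (3.13% − 4.72%) = 4.72 + 1.68 × -1.59 = 2.0488%
Jensen's α = Rp − E[R] = 10.42% − 2.0488% = 8.3712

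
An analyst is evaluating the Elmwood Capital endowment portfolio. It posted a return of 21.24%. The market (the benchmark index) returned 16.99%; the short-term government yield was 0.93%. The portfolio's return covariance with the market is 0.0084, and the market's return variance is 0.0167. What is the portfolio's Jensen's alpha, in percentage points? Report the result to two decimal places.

12.23

β = Cov / Var = 0.0084 / 0.0167 = 0.5030
E[R] = Rf + β(Rm − Rf) = 0.93% + 0.5030 × (16.99% − 0.93%) = 9.0082%
α = Rp − E[R] = 21.24% − 9.0082% = 12.2318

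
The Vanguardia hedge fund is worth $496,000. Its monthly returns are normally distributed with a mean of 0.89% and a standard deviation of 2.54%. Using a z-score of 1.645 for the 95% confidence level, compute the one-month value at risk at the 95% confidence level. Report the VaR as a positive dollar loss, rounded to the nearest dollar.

$16,310

Return at the 95% tail: μ − z·σ = 0.89% − 1.645 × 2.54% = 0.89 − 4.1783 = -3.2883%
VaR = −(-3.2883%) × $496,000 = 3.2883% × $496,000 = $16,310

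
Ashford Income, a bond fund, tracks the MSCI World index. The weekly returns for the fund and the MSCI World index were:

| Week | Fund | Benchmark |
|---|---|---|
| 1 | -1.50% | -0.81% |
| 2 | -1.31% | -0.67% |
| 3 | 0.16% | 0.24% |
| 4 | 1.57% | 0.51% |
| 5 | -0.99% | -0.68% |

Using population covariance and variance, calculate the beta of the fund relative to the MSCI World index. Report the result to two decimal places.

2.03

r̄p = -0.4140%,  r̄m = -0.2820%
Cov = Σ(rp − r̄p)(rm − r̄m) / 5 = 0.6043
Var(rm) = Σ(rm − r̄m)² / 5 = 0.2975
β = Cov / Var = 0.6043 / 0.2975 = 2.0313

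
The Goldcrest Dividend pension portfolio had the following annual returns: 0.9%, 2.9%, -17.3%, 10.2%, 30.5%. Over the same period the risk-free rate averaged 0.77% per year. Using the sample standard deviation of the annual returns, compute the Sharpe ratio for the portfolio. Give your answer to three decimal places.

Mean return r̄ = 27.20 / 5 = 5.4400%
Sample σ = √[Σ(r − r̄)² / 4] = √[1194.8320 / 4] = √298.7080 = 17.2832%
Sharpe = (r̄ − rf) / σ = (5.4400 − 0.77) / 17.2832 = 4.6700 / 17.2832 = 0.2702

0.270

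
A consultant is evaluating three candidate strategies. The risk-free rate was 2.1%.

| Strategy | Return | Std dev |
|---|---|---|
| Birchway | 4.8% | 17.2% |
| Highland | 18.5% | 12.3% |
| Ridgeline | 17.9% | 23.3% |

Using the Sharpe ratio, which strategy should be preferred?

Highland

Birchway: Sharpe ratio = (4.8% − 2.1%) / 17.2% = 0.157
Highland: Sharpe ratio = (18.5% − 2.1%) / 12.3% = 1.333
Ridgeline: Sharpe ratio = (17.9% − 2.1%) / 23.3% = 0.678
Highest: Highland (1.333).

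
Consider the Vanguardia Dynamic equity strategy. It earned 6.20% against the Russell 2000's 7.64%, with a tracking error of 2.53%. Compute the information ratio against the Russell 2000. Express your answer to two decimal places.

IR = (Rp − Rb) / TE = (6.20% − 7.64%) / 2.53% = -1.44% / 2.53% = -0.5692

-0.57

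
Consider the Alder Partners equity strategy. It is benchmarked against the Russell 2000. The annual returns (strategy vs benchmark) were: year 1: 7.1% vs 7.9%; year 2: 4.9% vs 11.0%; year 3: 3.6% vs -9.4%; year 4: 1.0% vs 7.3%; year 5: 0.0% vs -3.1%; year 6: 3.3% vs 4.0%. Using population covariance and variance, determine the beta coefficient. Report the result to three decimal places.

r̄p = 3.3167%,  r̄m = 2.9500%
Cov = Σ(rp − r̄p)(rm − r̄m) / 6 = 6.3242
Var(rm) = Σ(rm − r̄m)² / 6 = 49.7425
β = Cov / Var = 6.3242 / 49.7425 = 0.1271

0.127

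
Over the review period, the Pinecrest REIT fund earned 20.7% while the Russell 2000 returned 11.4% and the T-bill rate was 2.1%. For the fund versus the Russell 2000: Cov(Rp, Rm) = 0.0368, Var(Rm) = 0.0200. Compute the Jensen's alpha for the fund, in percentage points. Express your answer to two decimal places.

β = Cov / Var = 0.0368 / 0.0200 = 1.8400
E[R] = Rf + β(Rm − Rf) = 2.1% + 1.8400 × (11.4% − 2.1%) = 19.2120%
α = Rp − E[R] = 20.7% − 19.2120% = 1.4880

1.49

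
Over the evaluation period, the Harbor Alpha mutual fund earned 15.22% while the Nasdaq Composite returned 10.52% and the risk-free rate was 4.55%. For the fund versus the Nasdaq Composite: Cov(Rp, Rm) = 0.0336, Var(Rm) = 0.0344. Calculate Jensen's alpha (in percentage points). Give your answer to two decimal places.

4.84

β = Cov / Var = 0.0336 / 0.0344 = 0.9767
E[R] = Rf + β(Rm − Rf) = 4.55% + 0.9767 × (10.52% − 4.55%) = 10.3809%
α = Rp − E[R] = 15.22% − 10.3809% = 4.8391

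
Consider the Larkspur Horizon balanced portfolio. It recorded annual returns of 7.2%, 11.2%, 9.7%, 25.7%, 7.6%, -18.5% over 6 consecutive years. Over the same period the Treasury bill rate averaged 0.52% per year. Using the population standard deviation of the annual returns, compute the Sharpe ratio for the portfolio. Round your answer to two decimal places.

Mean return r̄ = 42.90 / 6 = 7.1500%
Population σ = √[Σ(r − r̄)² / 6] = √[1025.1350 / 6] = √170.8558 = 13.0712%
Sharpe = (r̄ − rf) / σ = (7.1500 − 0.52) / 13.0712 = 6.6300 / 13.0712 = 0.5072

0.51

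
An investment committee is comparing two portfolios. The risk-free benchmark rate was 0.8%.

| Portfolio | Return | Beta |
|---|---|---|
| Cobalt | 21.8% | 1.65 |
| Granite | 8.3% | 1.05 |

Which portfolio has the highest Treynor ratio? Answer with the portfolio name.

Cobalt

Cobalt: Treynor = (21.8% − 0.8%) / 1.65 = 12.727
Granite: Treynor = (8.3% − 0.8%) / 1.05 = 7.143
Highest: Cobalt (12.727).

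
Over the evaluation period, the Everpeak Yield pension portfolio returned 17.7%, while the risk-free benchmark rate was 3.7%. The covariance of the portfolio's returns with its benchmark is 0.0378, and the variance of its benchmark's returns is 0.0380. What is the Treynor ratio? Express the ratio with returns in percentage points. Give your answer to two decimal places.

β = Cov / Var = 0.0378 / 0.0380 = 0.9947
Treynor = (Rp − Rf) / β = (17.7% − 3.7%) / 0.9947 = 14.00 / 0.9947 = 14.0746

14.07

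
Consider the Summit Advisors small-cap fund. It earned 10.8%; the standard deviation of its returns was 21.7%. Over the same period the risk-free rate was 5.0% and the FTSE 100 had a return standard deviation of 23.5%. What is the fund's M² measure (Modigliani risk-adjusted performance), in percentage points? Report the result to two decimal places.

Sharpe = (Rp − Rf) / σp = (10.8% − 5.0%) / 21.7% = 0.2673
M² = Rf + Sharpe × σm = 5.0% + 0.2673 × 23.5% = 11.2816%

11.28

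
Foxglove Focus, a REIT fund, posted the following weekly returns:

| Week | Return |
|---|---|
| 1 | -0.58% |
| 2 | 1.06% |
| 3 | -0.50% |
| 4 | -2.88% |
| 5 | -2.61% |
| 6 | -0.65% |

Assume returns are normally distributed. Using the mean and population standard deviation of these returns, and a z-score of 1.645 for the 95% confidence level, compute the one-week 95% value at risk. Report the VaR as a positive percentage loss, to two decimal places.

3.25

r̄ = (-0.58 + 1.06 − 0.5 − 2.88 − 2.61 − 0.65) / 6 = -6.160 / 6 = -1.0267%
Population std dev = √[10.9147 / 6] = 1.3487%
VaR = −(r̄ − z·σ) = −(-1.0267 − 1.645 × 1.3487) = −(-3.2453) = 3.2453%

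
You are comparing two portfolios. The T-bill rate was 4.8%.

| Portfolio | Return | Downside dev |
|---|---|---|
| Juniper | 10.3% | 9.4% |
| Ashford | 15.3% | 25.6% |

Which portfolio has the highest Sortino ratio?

Juniper

Juniper: Sortino ratio = (10.3% − 4.8%) / 9.4% = 0.585
Ashford: Sortino ratio = (15.3% − 4.8%) / 25.6% = 0.410
Highest: Juniper (0.585).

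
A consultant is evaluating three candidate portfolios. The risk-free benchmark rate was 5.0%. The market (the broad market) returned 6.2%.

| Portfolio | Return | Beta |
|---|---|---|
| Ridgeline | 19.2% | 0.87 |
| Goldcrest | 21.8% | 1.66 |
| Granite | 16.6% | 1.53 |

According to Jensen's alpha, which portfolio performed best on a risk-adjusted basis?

Ridgeline: α = 19.2% − [5.0% + 0.87 × (6.2% − 5.0%)] = 13.156
Goldcrest: α = 21.8% − [5.0% + 1.66 × (6.2% − 5.0%)] = 14.808
Granite: α = 16.6% − [5.0% + 1.53 × (6.2% − 5.0%)] = 9.764
Highest: Goldcrest (14.808).

Goldcrest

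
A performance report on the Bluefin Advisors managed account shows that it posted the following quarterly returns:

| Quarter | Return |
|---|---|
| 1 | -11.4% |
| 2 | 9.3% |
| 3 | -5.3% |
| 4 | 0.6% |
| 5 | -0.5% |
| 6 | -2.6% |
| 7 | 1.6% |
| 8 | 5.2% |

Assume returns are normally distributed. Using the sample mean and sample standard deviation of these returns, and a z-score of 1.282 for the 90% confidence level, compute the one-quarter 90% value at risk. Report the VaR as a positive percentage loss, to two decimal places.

8.50

Mean return μ = -3.10 / 8 = -0.3875%
Σ(r − μ)² = 280.3088; sample σ = √(280.3088/7) = 6.3280%
VaR = −(μ − z·σ) = −(-0.3875 − 1.282 × 6.3280) = −(-8.5000) = 8.5000%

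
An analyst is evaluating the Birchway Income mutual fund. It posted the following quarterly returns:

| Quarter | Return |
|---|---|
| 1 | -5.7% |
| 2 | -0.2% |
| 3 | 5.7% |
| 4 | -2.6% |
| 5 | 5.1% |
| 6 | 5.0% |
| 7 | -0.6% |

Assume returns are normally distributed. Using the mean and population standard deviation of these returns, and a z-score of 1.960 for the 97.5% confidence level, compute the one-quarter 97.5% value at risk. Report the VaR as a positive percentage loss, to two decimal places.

7.05

μ = (-5.7 − 0.2 + 5.7 − 2.6 + 5.1 + 5 − 0.6) / 7 = 6.70 / 7 = 0.9571%
Σ(r − μ)² = (-5.7 − 0.9571)² + (-0.2 − 0.9571)² + … = 116.7371
σ = √[116.7371 / 7] = 4.0837%
VaR = −(μ − z·σ) = −(0.9571 − 1.960 × 4.0837) = −(-7.0470) = 7.0470%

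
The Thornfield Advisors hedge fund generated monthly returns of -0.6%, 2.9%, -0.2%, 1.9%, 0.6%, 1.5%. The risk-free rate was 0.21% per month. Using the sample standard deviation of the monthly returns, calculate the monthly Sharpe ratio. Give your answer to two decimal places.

0.61

r̄ = (-0.6 + 2.9 − 0.2 + 1.9 + 0.6 + 1.5) / 6 = 1.0167%
Σ(r − r̄)² = (-0.6 − 1.0167)² + (2.9 − 1.0167)² + … = 8.8283
σ = √[8.8283 / 5] = 1.3288%
Sharpe = (r̄ − rf) / σ = (1.0167 − 0.21) / 1.3288 = 0.8067 / 1.3288 = 0.6071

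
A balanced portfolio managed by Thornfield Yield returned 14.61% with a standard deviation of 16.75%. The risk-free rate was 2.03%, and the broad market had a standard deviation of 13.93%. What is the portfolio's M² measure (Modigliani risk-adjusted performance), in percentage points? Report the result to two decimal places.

Sharpe = (Rp − Rf) / σp = (14.61% − 2.03%) / 16.75% = 0.7510
M² = Rf + Sharpe × σm = 2.03% + 0.7510 × 13.93% = 12.4914%

12.49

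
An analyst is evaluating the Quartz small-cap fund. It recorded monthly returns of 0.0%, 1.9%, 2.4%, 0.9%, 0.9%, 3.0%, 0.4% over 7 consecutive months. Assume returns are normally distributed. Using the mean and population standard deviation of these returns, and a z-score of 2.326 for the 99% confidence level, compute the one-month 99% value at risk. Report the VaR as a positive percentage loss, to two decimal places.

1.01

Mean return μ = 9.50 / 7 = 1.3571%
Population σ = √[Σ(r − μ)² / 7] = √[7.2571 / 7] = √1.0367 = 1.0182%
VaR = −(μ − z·σ) = −(1.3571 − 2.326 × 1.0182) = −(-1.0112) = 1.0112%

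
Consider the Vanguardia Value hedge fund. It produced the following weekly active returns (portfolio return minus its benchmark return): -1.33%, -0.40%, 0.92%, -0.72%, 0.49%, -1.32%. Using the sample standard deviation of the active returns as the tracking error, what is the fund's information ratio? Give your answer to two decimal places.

-0.42

Mean return r̄ = -2.360 / 6 = -0.3933%
Sample std dev = √[4.3479 / 5] = 0.9325%
IR = r̄ / tracking error = -0.3933 / 0.9325 = -0.4218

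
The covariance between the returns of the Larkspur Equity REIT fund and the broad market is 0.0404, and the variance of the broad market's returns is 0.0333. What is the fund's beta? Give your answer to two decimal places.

1.21

β = Cov(Rp, Rm) / Var(Rm) = 0.0404 / 0.0333 = 1.2132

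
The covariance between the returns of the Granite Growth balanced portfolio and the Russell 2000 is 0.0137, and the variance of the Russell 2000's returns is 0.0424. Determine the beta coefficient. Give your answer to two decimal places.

0.32

β = Cov(Rp, Rm) / Var(Rm) = 0.0137 / 0.0424 = 0.3231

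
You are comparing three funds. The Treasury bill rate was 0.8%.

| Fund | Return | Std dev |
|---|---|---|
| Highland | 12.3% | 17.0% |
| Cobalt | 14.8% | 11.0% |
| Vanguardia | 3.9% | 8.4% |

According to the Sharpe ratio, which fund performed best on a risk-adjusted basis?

Highland: Sharpe ratio = (12.3% − 0.8%) / 17.0% = 0.676
Cobalt: Sharpe ratio = (14.8% − 0.8%) / 11.0% = 1.273
Vanguardia: Sharpe ratio = (3.9% − 0.8%) / 8.4% = 0.369
Highest: Cobalt (1.273).

Cobalt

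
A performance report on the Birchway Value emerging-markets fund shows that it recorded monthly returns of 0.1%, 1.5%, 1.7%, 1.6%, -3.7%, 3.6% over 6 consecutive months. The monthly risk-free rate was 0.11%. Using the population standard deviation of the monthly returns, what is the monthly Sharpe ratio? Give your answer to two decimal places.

r̄ = (0.1 + 1.5 + 1.7 + 1.6 − 3.7 + 3.6) / 6 = 4.80 / 6 = 0.8000%
Population std dev = √[30.5200 / 6] = 2.2554%
Sharpe = (r̄ − rf) / σ = (0.8000 − 0.11) / 2.2554 = 0.6900 / 2.2554 = 0.3059

0.31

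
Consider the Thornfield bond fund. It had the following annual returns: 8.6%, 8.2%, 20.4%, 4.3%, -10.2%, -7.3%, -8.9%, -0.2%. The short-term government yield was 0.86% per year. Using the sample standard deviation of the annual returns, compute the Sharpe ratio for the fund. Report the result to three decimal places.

r̄ = (8.6 + 8.2 + 20.4 + 4.3 − 10.2 − 7.3 − 8.9 − 0.2) / 8 = 14.90 / 8 = 1.8625%
Σ(r − r̄)² = (8.6 − 1.8625)² + (8.2 − 1.8625)² + … = 784.6788
sample σ = √(784.6788 / 7) = √112.0970 = 10.5876%
Sharpe = (r̄ − rf) / σ = (1.8625 − 0.86) / 10.5876 = 1.0025 / 10.5876 = 0.0947

0.095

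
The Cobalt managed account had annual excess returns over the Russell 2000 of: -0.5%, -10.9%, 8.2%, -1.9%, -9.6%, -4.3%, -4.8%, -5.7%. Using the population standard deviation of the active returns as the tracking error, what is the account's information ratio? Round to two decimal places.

Mean return r̄ = -29.50 / 8 = -3.6875%
Population σ = √[Σ(r − r̄)² / 8] = √[247.3088 / 8] = √30.9136 = 5.5600%
IR = r̄ / tracking error = -3.6875 / 5.5600 = -0.6632

-0.66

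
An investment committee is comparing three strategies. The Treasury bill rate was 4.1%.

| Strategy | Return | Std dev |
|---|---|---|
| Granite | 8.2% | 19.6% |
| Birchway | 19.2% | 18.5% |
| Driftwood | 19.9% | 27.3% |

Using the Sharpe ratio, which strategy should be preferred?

Granite: Sharpe ratio = (8.2% − 4.1%) / 19.6% = 0.209
Birchway: Sharpe ratio = (19.2% − 4.1%) / 18.5% = 0.816
Driftwood: Sharpe ratio = (19.9% − 4.1%) / 27.3% = 0.579
Highest: Birchway (0.816).

Birchway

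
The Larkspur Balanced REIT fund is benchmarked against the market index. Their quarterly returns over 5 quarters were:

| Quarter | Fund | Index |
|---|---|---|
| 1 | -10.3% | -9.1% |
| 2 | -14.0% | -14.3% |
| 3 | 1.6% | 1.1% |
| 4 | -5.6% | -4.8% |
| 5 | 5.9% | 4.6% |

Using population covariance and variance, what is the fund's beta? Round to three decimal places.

1.075

r̄p = -4.4800%,  r̄m = -4.5000%
Cov = Σ(rp − r̄p)(rm − r̄m) / 5 = 49.7820
Var(rm) = Σ(rm − r̄m)² / 5 = 46.2920
β = Cov / Var = 49.7820 / 46.2920 = 1.0754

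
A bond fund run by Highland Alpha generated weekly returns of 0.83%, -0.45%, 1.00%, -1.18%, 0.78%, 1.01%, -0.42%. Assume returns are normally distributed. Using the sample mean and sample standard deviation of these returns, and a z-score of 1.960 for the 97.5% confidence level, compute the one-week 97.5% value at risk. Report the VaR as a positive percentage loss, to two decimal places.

1.52

Mean return r̄ = 1.570 / 7 = 0.2243%
Σ(r − r̄)² = 4.7366; sample σ = √(4.7366/6) = 0.8885%
VaR = −(r̄ − z·σ) = −(0.2243 − 1.960 × 0.8885) = −(-1.5172) = 1.5172%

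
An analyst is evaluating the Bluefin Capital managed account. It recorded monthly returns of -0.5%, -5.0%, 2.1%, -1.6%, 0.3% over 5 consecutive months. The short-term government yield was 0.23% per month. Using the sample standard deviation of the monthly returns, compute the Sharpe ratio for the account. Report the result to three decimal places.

-0.443

r̄ = (-0.5 − 5 + 2.1 − 1.6 + 0.3) / 5 = -0.9400%
Sample σ = √[Σ(r − r̄)² / 4] = √[27.8920 / 4] = √6.9730 = 2.6406%
Sharpe = (r̄ − rf) / σ = (-0.9400 − 0.23) / 2.6406 = -1.1700 / 2.6406 = -0.4431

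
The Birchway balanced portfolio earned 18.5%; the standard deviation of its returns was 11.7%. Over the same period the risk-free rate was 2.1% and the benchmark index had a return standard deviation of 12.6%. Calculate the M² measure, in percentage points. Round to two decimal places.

Sharpe = (Rp − Rf) / σp = (18.5% − 2.1%) / 11.7% = 1.4017
M² = Rf + Sharpe × σm = 2.1% + 1.4017 × 12.6% = 19.7614%

19.76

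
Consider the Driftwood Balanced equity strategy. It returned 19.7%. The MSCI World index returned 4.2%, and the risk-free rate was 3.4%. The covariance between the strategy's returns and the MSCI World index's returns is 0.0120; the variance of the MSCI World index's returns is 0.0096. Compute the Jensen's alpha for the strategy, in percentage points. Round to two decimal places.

β = Cov / Var = 0.0120 / 0.0096 = 1.2500
E[R] = Rf + β(Rm − Rf) = 3.4% + 1.2500 × (4.2% − 3.4%) = 4.4000%
α = Rp − E[R] = 19.7% − 4.4000% = 15.3000

15.30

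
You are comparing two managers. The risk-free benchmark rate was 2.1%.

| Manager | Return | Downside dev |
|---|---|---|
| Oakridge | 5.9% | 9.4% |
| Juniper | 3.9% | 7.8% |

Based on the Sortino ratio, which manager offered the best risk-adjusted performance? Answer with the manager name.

Oakridge: Sortino ratio = (5.9% − 2.1%) / 9.4% = 0.404
Juniper: Sortino ratio = (3.9% − 2.1%) / 7.8% = 0.231
Highest: Oakridge (0.404).

Oakridge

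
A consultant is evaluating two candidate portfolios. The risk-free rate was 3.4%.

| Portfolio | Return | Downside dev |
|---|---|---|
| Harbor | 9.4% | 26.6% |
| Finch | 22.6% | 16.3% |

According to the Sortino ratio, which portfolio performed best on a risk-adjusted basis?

Finch

Harbor: Sortino ratio = (9.4% − 3.4%) / 26.6% = 0.226
Finch: Sortino ratio = (22.6% − 3.4%) / 16.3% = 1.178
Highest: Finch (1.178).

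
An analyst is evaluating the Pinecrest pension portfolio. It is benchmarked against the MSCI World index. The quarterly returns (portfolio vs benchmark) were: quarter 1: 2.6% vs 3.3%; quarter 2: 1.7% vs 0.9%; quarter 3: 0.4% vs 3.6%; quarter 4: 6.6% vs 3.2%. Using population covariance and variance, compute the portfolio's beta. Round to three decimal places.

r̄p = 2.8250%,  r̄m = 2.7500%
Cov = Σ(rp − r̄p)(rm − r̄m) / 4 = 0.3988
Var(rm) = Σ(rm − r̄m)² / 4 = 1.1625
β = Cov / Var = 0.3988 / 1.1625 = 0.3431

0.343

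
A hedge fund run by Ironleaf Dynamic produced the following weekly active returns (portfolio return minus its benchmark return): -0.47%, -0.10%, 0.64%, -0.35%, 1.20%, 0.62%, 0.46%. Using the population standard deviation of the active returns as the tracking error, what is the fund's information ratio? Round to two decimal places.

Mean return μ = 2.000 / 7 = 0.2857%
Σ(r − μ)² = (-0.47 − 0.2857)² + (-0.1 − 0.2857)² + (0.64 − 0.2857)² + … = 2.2276
σ = √[2.2276 / 7] = 0.5641%
IR = μ / tracking error = 0.2857 / 0.5641 = 0.5065

0.51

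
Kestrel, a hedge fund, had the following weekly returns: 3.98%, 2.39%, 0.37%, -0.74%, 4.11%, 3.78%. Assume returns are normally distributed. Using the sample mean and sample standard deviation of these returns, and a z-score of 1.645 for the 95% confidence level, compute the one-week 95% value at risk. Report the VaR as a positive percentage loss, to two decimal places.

μ = (3.98 + 2.39 + 0.37 − 0.74 + 4.11 + 3.78) / 6 = 13.890 / 6 = 2.3150%
Σ(r − μ)² = 21.2622; sample σ = √(21.2622/5) = 2.0621%
VaR = −(μ − z·σ) = −(2.3150 − 1.645 × 2.0621) = −(-1.0772) = 1.0772%

1.08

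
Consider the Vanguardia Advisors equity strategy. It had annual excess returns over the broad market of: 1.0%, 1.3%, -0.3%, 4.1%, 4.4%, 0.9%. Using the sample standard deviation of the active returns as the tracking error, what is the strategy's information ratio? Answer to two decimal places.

Mean return r̄ = 11.40 / 6 = 1.9000%
Σ(r − r̄)² = 18.1000; sample σ = √(18.1000/5) = 1.9026%
IR = r̄ / tracking error = 1.9000 / 1.9026 = 0.9986

1.00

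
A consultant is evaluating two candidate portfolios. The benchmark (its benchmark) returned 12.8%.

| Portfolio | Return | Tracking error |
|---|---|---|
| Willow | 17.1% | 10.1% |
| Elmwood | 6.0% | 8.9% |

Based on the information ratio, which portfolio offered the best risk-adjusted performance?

Willow

Willow: IR = (17.1% − 12.8%) / 10.1% = 0.426
Elmwood: IR = (6.0% − 12.8%) / 8.9% = -0.764
Highest: Willow (0.426).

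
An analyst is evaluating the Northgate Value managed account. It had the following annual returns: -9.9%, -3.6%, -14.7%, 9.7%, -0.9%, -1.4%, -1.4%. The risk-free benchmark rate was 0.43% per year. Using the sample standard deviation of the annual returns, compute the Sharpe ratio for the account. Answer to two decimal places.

-0.47

r̄ = (-9.9 − 3.6 − 14.7 + 9.7 − 0.9 − 1.4 − 1.4) / 7 = -22.20 / 7 = -3.1714%
Sample std dev = √[355.4743 / 6] = 7.6971%
Sharpe = (r̄ − rf) / σ = (-3.1714 − 0.43) / 7.6971 = -3.6014 / 7.6971 = -0.4679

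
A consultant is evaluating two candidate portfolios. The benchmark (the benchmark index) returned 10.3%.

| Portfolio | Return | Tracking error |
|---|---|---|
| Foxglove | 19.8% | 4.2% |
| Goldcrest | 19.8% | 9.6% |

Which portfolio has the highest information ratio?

Foxglove: IR = (19.8% − 10.3%) / 4.2% = 2.262
Goldcrest: IR = (19.8% − 10.3%) / 9.6% = 0.990
Highest: Foxglove (2.262).

Foxglove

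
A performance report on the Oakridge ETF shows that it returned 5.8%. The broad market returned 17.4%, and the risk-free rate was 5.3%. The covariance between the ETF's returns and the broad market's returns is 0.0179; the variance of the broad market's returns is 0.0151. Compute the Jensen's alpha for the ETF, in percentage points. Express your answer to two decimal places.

β = Cov / Var = 0.0179 / 0.0151 = 1.1854
E[R] = Rf + β(Rm − Rf) = 5.3% + 1.1854 × (17.4% − 5.3%) = 19.6433%
α = Rp − E[R] = 5.8% − 19.6433% = -13.8433

-13.84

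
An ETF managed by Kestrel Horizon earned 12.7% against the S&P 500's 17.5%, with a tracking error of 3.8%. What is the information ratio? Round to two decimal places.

-1.26

IR = (Rp − Rb) / TE = (12.7% − 17.5%) / 3.8% = -4.80% / 3.8% = -1.2632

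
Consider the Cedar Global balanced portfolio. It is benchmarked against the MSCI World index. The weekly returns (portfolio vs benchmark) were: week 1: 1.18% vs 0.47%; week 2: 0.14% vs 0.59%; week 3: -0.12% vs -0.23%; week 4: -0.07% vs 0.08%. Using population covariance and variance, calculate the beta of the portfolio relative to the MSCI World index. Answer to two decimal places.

0.95

r̄p = 0.2825%,  r̄m = 0.2275%
Cov = Σ(rp − r̄p)(rm − r̄m) / 4 = 0.1005
Var(rm) = Σ(rm − r̄m)² / 4 = 0.1053
β = Cov / Var = 0.1005 / 0.1053 = 0.9544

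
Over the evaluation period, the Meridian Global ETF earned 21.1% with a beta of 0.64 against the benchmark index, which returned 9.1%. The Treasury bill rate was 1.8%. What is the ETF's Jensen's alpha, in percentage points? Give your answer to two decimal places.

CAPM expected return = Rf + β(Rm − Rf) = 1.8% + 0.64 × (9.1% − 1.8%) = 1.8 + 0.64 × 7.30 = 6.4720%
Jensen's α = Rp − E[R] = 21.1% − 6.4720% = 14.6280

14.63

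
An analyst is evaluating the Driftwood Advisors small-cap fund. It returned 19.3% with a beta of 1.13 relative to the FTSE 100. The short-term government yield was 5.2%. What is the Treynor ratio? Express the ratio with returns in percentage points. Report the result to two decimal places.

Treynor = (Rp − Rf) / β = (19.3% − 5.2%) / 1.13 = 14.10 / 1.13 = 12.4779

12.48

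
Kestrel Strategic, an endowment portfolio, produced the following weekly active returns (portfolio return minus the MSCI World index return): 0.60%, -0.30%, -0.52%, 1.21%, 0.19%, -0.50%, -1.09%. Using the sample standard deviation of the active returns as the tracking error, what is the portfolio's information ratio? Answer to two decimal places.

-0.08

r̄ = (0.6 − 0.3 − 0.52 + 1.21 + 0.19 − 0.5 − 1.09) / 7 = -0.410 / 7 = -0.0586%
Σ(r − r̄)² = (0.6 − (-0.0586))² + (-0.3 − (-0.0586))² + (-0.52 − (-0.0586))² + … = 3.6347
σ = √[3.6347 / 6] = 0.7783%
IR = r̄ / tracking error = -0.0586 / 0.7783 = -0.0753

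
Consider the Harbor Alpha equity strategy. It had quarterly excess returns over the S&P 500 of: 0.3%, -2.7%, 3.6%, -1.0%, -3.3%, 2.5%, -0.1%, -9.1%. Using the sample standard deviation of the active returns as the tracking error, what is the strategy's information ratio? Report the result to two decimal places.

Mean return r̄ = -9.80 / 8 = -1.2250%
Σ(r − r̄)² = (0.3 − (-1.2250))² + (-2.7 − (-1.2250))² + (3.6 − (-1.2250))² + … = 109.2950
σ = √[109.2950 / 7] = 3.9514%
IR = r̄ / tracking error = -1.2250 / 3.9514 = -0.3100

-0.31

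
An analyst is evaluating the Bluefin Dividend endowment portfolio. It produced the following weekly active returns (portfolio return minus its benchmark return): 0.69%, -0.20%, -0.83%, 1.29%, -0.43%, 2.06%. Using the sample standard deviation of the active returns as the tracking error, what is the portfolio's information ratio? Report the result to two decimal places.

0.39

Mean return r̄ = 2.580 / 6 = 0.4300%
Σ(r − r̄)² = 6.1882; sample σ = √(6.1882/5) = 1.1125%
IR = r̄ / tracking error = 0.4300 / 1.1125 = 0.3865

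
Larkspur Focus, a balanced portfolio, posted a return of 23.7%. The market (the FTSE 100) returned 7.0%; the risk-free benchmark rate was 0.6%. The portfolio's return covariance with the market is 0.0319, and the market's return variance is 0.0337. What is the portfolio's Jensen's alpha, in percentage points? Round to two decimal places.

β = Cov / Var = 0.0319 / 0.0337 = 0.9466
E[R] = Rf + β(Rm − Rf) = 0.6% + 0.9466 × (7.0% − 0.6%) = 6.6582%
α = Rp − E[R] = 23.7% − 6.6582% = 17.0418

17.04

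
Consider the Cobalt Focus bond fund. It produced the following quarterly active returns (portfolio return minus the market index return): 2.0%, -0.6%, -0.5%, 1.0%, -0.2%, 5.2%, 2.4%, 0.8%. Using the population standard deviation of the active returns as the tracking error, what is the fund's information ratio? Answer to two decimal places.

0.70

r̄ = (2 − 0.6 − 0.5 + 1 − 0.2 + 5.2 + 2.4 + 0.8) / 8 = 1.2625%
Population std dev = √[26.3388 / 8] = 1.8145%
IR = r̄ / tracking error = 1.2625 / 1.8145 = 0.6958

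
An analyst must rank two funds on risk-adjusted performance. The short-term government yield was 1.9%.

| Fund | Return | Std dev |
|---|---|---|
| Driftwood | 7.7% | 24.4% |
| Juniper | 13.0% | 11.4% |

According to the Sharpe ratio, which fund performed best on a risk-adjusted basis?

Juniper

Driftwood: Sharpe ratio = (7.7% − 1.9%) / 24.4% = 0.238
Juniper: Sharpe ratio = (13.0% − 1.9%) / 11.4% = 0.974
Highest: Juniper (0.974).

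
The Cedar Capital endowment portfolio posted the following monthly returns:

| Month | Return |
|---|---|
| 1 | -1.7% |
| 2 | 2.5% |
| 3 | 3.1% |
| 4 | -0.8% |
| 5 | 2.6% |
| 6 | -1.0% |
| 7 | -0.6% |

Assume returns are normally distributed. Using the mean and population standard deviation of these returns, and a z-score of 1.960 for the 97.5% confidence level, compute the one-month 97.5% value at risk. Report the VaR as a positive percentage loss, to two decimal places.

Mean return r̄ = 4.10 / 7 = 0.5857%
Population σ = √[Σ(r − r̄)² / 7] = √[25.1086 / 7] = √3.5869 = 1.8939%
VaR = −(r̄ − z·σ) = −(0.5857 − 1.960 × 1.8939) = −(-3.1263) = 3.1263%

3.13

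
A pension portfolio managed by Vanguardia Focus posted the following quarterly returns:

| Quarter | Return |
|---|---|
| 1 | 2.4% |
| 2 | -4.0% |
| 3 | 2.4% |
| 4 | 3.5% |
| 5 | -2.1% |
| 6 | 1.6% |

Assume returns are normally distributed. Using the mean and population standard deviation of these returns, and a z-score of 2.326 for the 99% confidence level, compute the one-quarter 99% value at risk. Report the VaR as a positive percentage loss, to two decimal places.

r̄ = (2.4 − 4 + 2.4 + 3.5 − 2.1 + 1.6) / 6 = 3.80 / 6 = 0.6333%
Σ(r − r̄)² = (2.4 − 0.6333)² + (-4 − 0.6333)² + (2.4 − 0.6333)² + … = 44.3333
σ = √[44.3333 / 6] = 2.7183%
VaR = −(r̄ − z·σ) = −(0.6333 − 2.326 × 2.7183) = −(-5.6895) = 5.6895%

5.69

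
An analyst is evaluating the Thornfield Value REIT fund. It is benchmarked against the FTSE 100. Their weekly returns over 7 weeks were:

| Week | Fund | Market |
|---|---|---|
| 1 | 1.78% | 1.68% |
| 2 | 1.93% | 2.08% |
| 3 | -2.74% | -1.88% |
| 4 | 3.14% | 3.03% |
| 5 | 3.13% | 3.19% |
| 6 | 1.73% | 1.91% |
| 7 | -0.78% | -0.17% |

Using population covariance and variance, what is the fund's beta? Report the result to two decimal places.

1.19

r̄p = 1.1700%,  r̄m = 1.4057%
Cov = Σ(rp − r̄p)(rm − r̄m) / 7 = 3.3684
Var(rm) = Σ(rm − r̄m)² / 7 = 2.8407
β = Cov / Var = 3.3684 / 2.8407 = 1.1858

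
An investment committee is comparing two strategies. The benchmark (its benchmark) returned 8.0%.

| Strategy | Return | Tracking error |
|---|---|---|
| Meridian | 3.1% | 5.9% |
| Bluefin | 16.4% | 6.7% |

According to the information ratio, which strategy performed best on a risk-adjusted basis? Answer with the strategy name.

Meridian: IR = (3.1% − 8.0%) / 5.9% = -0.831
Bluefin: IR = (16.4% − 8.0%) / 6.7% = 1.254
Highest: Bluefin (1.254).

Bluefin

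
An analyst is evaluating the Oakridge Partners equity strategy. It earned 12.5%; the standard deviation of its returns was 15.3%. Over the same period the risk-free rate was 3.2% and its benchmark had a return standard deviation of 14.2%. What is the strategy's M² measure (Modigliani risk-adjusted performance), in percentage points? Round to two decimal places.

11.83

Sharpe = (Rp − Rf) / σp = (12.5% − 3.2%) / 15.3% = 0.6078
M² = Rf + Sharpe × σm = 3.2% + 0.6078 × 14.2% = 11.8308%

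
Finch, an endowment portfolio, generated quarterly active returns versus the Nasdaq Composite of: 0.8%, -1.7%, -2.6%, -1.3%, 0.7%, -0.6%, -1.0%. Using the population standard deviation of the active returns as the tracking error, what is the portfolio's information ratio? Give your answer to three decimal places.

-0.711

Mean return r̄ = -5.70 / 7 = -0.8143%
Population σ = √[Σ(r − r̄)² / 7] = √[9.1886 / 7] = √1.3127 = 1.1457%
IR = r̄ / tracking error = -0.8143 / 1.1457 = -0.7107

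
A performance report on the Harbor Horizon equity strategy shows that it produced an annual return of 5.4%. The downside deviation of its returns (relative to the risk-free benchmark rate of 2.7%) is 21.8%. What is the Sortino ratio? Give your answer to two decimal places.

0.12

Sortino = (Rp − Rf) / σd = (5.4% − 2.7%) / 21.8% = 2.70% / 21.8% = 0.1239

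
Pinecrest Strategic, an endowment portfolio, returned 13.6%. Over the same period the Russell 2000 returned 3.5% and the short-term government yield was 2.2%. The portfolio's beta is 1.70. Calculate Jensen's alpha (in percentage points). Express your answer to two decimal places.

9.19

CAPM expected return = Rf + β(Rm − Rf) = 2.2% + 1.70 × (3.5% − 2.2%) = 2.2 + 1.70 × 1.30 = 4.4100%
Jensen's α = Rp − E[R] = 13.6% − 4.4100% = 9.1900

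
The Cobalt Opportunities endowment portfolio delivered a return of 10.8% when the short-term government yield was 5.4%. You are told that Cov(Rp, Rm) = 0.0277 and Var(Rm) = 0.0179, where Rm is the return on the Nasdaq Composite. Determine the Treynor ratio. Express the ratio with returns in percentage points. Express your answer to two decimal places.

β = Cov / Var = 0.0277 / 0.0179 = 1.5475
Treynor = (Rp − Rf) / β = (10.8% − 5.4%) / 1.5475 = 5.40 / 1.5475 = 3.4895

3.49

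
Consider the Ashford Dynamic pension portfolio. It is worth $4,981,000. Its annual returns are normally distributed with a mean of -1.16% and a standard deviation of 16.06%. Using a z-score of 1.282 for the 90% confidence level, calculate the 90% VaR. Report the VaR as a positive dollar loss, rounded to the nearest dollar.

Return at the 90% tail: μ − z·σ = -1.16% − 1.282 × 16.06% = -1.16 − 20.58892 = -21.74892%
VaR = −(-21.74892%) × $4,981,000 = 21.74892% × $4,981,000 = $1,083,314

$1,083,314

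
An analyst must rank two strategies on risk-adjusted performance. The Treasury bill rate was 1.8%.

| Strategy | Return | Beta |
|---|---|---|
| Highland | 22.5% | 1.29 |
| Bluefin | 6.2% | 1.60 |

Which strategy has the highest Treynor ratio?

Highland: Treynor = (22.5% − 1.8%) / 1.29 = 16.047
Bluefin: Treynor = (6.2% − 1.8%) / 1.60 = 2.750
Highest: Highland (16.047).

Highland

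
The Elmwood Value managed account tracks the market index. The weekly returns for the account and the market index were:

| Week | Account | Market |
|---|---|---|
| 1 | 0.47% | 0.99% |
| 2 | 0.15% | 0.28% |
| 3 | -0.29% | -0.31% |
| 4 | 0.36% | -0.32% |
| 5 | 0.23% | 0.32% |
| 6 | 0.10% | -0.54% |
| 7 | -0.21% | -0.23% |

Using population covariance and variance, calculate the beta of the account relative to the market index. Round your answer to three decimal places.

r̄p = 0.1157%,  r̄m = 0.0271%
Cov = Σ(rp − r̄p)(rm − r̄m) / 7 = 0.0754
Var(rm) = Σ(rm − r̄m)² / 7 = 0.2427
β = Cov / Var = 0.0754 / 0.2427 = 0.3107

0.311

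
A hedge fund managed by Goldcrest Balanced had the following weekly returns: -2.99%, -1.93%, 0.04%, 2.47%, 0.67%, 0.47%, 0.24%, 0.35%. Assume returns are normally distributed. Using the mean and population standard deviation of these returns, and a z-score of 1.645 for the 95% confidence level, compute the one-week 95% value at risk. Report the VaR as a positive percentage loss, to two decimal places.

r̄ = (-2.99 − 1.93 + 0.04 + 2.47 + 0.67 + 0.47 + 0.24 + 0.35) / 8 = -0.680 / 8 = -0.0850%
Population std dev = √[19.5596 / 8] = 1.5636%
VaR = −(r̄ − z·σ) = −(-0.0850 − 1.645 × 1.5636) = −(-2.6571) = 2.6571%

2.66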